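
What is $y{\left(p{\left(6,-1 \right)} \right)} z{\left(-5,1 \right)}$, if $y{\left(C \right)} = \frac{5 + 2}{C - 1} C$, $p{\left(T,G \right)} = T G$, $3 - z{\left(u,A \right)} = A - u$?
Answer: $-18$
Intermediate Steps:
$z{\left(u,A \right)} = 3 + u - A$ ($z{\left(u,A \right)} = 3 - \left(A - u\right) = 3 + u - A$)
$p{\left(T,G \right)} = G T$
$y{\left(C \right)} = \frac{7 C}{-1 + C}$ ($y{\left(C \right)} = \frac{7}{-1 + C} C = \frac{7 C}{-1 + C}$)
$y{\left(p{\left(6,-1 \right)} \right)} z{\left(-5,1 \right)} = \frac{7 \left(\left(-1\right) 6\right)}{-1 - 6} \left(3 - 5 - 1\right) = 7 \left(-6\right) \frac{1}{-1 - 6} \left(3 - 5 - 1\right) = 7 \left(-6\right) \frac{1}{-7} \left(-3\right) = 7 \left(-6\right) \left(- \frac{1}{7}\right) \left(-3\right) = 6 \left(-3\right) = -18$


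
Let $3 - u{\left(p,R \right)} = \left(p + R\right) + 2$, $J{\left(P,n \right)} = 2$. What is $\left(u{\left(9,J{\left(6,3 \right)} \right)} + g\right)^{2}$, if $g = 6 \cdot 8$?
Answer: $1444$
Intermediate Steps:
$u{\left(p,R \right)} = 1 - R - p$ ($u{\left(p,R \right)} = 3 - \left(\left(p + R\right) + 2\right) = 3 - \left(\left(R + p\right) + 2\right) = 3 - \left(2 + R + p\right) = 1 - R - p$)
$g = 48$
$\left(u{\left(9,J{\left(6,3 \right)} \right)} + g\right)^{2} = \left(\left(1 - 2 - 9\right) + 48\right)^{2} = \left(-10 + 48\right)^{2} = 38^{2} = 1444$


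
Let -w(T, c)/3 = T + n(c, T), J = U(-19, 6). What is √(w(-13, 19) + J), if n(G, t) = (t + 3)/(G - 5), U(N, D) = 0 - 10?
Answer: √1526/7 ≈ 5.5806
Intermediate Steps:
U(N, D) = -10
n(G, t) = (3 + t)/(-5 + G)
J = -10
w(T, c) = -3*T - 3*(3 + T)/(-5 + c) (w(T, c) = -3*(T + (3 + T)/(-5 + c)) = -3*T - 3*(3 + T)/(-5 + c))
√(w(-13, 19) + J) = √(3*(-3 + 4*(-13) - 1*(-13)*19)/(-5 + 19) - 10) = √(3*(-3 - 52 + 247)/14 - 10) = √(3*(1/14)*192 - 10) = √(288/7 - 10) = √(218/7) = √1526/7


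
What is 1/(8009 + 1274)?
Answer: 1/9283 ≈ 0.00010772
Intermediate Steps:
1/(8009 + 1274) = 1/9283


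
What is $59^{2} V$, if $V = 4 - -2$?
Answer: $20886$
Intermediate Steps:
$V = 6$ ($V = 4 + 2 = 6$)
$59^{2} V = 59^{2} \cdot 6 = 3481 \cdot 6 = 20886$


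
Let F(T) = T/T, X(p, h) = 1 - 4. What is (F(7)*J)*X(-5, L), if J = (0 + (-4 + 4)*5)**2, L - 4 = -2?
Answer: 0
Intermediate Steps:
L = 2 (L = 4 - 2 = 2)
X(p, h) = -3
J = 0 (J = (0 + 0*5)**2 = (0 + 0)**2 = 0**2 = 0)
F(T) = 1
(F(7)*J)*X(-5, L) = (1*0)*(-3) = 0*(-3) = 0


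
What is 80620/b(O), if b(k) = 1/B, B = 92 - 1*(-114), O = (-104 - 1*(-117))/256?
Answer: 16607720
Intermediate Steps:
O = 13/256 (O = (-104 + 117)*(1/256) = 13*(1/256) = 13/256 ≈ 0.050781)
B = 206 (B = 92 + 114 = 206)
b(k) = 1/206
80620/b(O) = 80620/(1/206) = 80620*206 = 16607720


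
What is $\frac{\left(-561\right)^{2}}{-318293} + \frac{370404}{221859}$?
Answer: $\frac{5341479337}{7846240743} \approx 0.68077$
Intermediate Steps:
$\frac{\left(-561\right)^{2}}{-318293} + \frac{370404}{221859} = 314721 \left(- \frac{1}{318293}\right) + 370404 \cdot \frac{1}{221859} = - \frac{314721}{318293} + \frac{41156}{24651} = \frac{5341479337}{7846240743}$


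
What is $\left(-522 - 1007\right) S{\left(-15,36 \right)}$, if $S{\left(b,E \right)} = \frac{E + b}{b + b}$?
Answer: $\frac{10703}{10} \approx 1070.3$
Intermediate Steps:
$S{\left(b,E \right)} = \frac{E + b}{2 b}$
$\left(-522 - 1007\right) S{\left(-15,36 \right)} = \left(-522 - 1007\right) \frac{36 - 15}{2 \left(-15\right)} = - 1529 \cdot \frac{1}{2} \left(- \frac{1}{15}\right) 21 = \left(-1529\right) \left(- \frac{7}{10}\right) = \frac{10703}{10}$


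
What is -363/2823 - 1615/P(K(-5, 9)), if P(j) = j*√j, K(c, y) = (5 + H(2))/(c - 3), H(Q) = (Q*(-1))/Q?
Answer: -121/941 - 3230*I*√2 ≈ -0.12859 - 4567.9*I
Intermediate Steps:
H(Q) = -1 (H(Q) = (-Q)/Q = -1)
K(c, y) = 4/(-3 + c) (K(c, y) = (5 - 1)/(c - 3) = 4/(-3 + c))
P(j) = j^(3/2)
-363/2823 - 1615/P(K(-5, 9)) = -363/2823 - 1615*(16*I*√2)/8 = -363*1/2823 - 1615*(16*I*√2)/8 = -121/941 - 1615*2*I*√2 = -121/941 - 3230*I*√2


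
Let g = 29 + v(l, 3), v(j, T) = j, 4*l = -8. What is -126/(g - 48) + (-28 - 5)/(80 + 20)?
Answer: 567/100 ≈ 5.6700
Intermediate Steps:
l = -2 (l = (1/4)*(-8) = -2)
g = 27 (g = 29 - 2 = 27)
-126/(g - 48) + (-28 - 5)/(80 + 20) = -126/(27 - 48) + (-28 - 5)/(80 + 20) = -126/(-21) - 33/100 = -1/21*(-126) - 33*1/100 = 6 - 33/100 = 567/100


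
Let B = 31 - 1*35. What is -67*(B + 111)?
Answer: -7169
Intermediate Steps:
B = -4 (B = 31 - 35 = -4)
-67*(B + 111) = -67*(-4 + 111) = -67*107 = -7169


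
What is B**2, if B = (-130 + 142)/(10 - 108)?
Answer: 36/2401 ≈ 0.014994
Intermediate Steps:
B = -6/49 (B = 12/(-98) = 12*(-1/98) = -6/49 ≈ -0.12245)
B**2 = (-6/49)**2 = 36/2401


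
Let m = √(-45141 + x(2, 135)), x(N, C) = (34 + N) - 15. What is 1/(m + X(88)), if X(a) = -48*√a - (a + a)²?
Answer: -1/(30976 + 96*√22 - 8*I*√705) ≈ -3.1819e-5 - 2.1507e-7*I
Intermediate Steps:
x(N, C) = 19 + N
m = 8*I*√705 (m = √(-45141 + (19 + 2)) = √(-45141 + 21) = √(-45120) = 8*I*√705 ≈ 212.41*I)
X(a) = -48*√a - 4*a² (X(a) = -48*√a - (2*a)² = -48*√a - 4*a²)
1/(m + X(88)) = 1/(8*I*√705 + (-96*√22 - 4*88²)) = 1/(8*I*√705 + (-96*√22 - 4*7744)) = 1/(8*I*√705 + (-96*√22 - 30976)) = 1/(8*I*√705 + (-30976 - 96*√22)) = 1/(-30976 - 96*√22 + 8*I*√705)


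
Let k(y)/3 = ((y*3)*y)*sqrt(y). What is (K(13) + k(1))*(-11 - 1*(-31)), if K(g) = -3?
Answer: 120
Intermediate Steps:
k(y) = 9*y**(5/2) (k(y) = 3*(((y*3)*y)*sqrt(y)) = 3*(((3*y)*y)*sqrt(y)) = 3*((3*y**2)*sqrt(y)) = 3*(3*y**(5/2)) = 9*y**(5/2))
(K(13) + k(1))*(-11 - 1*(-31)) = (-3 + 9*1**(5/2))*(-11 - 1*(-31)) = (-3 + 9*1)*(-11 + 31) = (-3 + 9)*20 = 6*20 = 120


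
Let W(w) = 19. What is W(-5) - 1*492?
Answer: -473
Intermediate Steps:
W(-5) - 1*492 = 19 - 1*492 = 19 - 492 = -473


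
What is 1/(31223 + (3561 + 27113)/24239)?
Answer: 24239/756844971 ≈ 3.2026e-5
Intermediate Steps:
1/(31223 + (3561 + 27113)/24239) = 1/(31223 + 30674*(1/24239)) = 1/(31223 + 30674/24239) = 1/(756844971/24239) = 24239/756844971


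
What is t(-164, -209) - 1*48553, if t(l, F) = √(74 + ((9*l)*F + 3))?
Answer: -48553 + √308561 ≈ -47998.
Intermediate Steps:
t(l, F) = √(77 + 9*F*l) (t(l, F) = √(74 + (9*F*l + 3)) = √(74 + (3 + 9*F*l)) = √(77 + 9*F*l))
t(-164, -209) - 1*48553 = √(77 + 9*(-209)*(-164)) - 1*48553 = √(77 + 308484) - 48553 = √308561 - 48553 = -48553 + √308561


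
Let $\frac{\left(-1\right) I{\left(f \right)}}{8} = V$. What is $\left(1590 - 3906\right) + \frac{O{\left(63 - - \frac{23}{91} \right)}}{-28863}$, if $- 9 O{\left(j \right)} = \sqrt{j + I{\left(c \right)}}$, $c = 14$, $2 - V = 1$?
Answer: $-2316 + \frac{2 \sqrt{114387}}{23638797} \approx -2316.0$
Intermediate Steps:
$V = 1$ ($V = 2 - 1 = 1$)
$I{\left(f \right)} = -8$ ($I{\left(f \right)} = \left(-8\right) 1 = -8$)
$O{\left(j \right)} = - \frac{\sqrt{-8 + j}}{9}$ ($O{\left(j \right)} = - \frac{\sqrt{j - 8}}{9} = - \frac{\sqrt{-8 + j}}{9}$)
$\left(1590 - 3906\right) + \frac{O{\left(63 - - \frac{23}{91} \right)}}{-28863} = \left(1590 - 3906\right) + \frac{\left(- \frac{1}{9}\right) \sqrt{-8 + \left(63 - - \frac{23}{91}\right)}}{-28863} = -2316 + - \frac{\sqrt{-8 + \left(63 - \left(-23\right) \frac{1}{91}\right)}}{9} \left(- \frac{1}{28863}\right) = -2316 + - \frac{\sqrt{-8 + \left(63 - - \frac{23}{91}\right)}}{9} \left(- \frac{1}{28863}\right) = -2316 + - \frac{\sqrt{-8 + \left(63 + \frac{23}{91}\right)}}{9} \left(- \frac{1}{28863}\right) = -2316 + - \frac{\sqrt{-8 + \frac{5756}{91}}}{9} \left(- \frac{1}{28863}\right) = -2316 + - \frac{\sqrt{\frac{5028}{91}}}{9} \left(- \frac{1}{28863}\right) = -2316 + - \frac{\frac{2}{91} \sqrt{114387}}{9} \left(- \frac{1}{28863}\right) = -2316 + - \frac{2 \sqrt{114387}}{819} \left(- \frac{1}{28863}\right) = -2316 + \frac{2 \sqrt{114387}}{23638797}$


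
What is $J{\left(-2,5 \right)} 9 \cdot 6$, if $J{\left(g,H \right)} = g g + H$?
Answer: $486$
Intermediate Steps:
$J{\left(g,H \right)} = H + g^{2}$ ($J{\left(g,H \right)} = g^{2} + H = H + g^{2}$)
$J{\left(-2,5 \right)} 9 \cdot 6 = \left(5 + \left(-2\right)^{2}\right) 9 \cdot 6 = \left(5 + 4\right) 9 \cdot 6 = 9 \cdot 9 \cdot 6 = 81 \cdot 6 = 486$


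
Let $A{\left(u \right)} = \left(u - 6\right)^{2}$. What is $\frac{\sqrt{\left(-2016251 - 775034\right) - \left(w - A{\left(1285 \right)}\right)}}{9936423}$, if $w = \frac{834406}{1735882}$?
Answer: $\frac{i \sqrt{29082871502203}}{49851034191} \approx 0.00010818 i$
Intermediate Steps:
$A{\left(u \right)} = \left(-6 + u\right)^{2}$
$w = \frac{417203}{867941}$ ($w = 834406 \cdot \frac{1}{1735882} = \frac{417203}{867941} \approx 0.48068$)
$\frac{\sqrt{\left(-2016251 - 775034\right) - \left(w - A{\left(1285 \right)}\right)}}{9936423} = \frac{\sqrt{\left(-2016251 - 775034\right) + \left(\left(-6 + 1285\right)^{2} - \frac{417203}{867941}\right)}}{9936423} = \sqrt{-2791285 - \left(\frac{417203}{867941} - 1279^{2}\right)} \frac{1}{9936423} = \sqrt{-2791285 + \left(1635841 - \frac{417203}{867941}\right)} \frac{1}{9936423} = \sqrt{-2791285 + \frac{1419813056178}{867941}} \cdot \frac{1}{9936423} = \sqrt{- \frac{1002857638007}{867941}} \cdot \frac{1}{9936423} = \frac{i \sqrt{29082871502203}}{5017} \cdot \frac{1}{9936423} = \frac{i \sqrt{29082871502203}}{49851034191}$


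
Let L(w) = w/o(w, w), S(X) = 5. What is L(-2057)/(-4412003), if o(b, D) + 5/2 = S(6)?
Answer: 4114/22060015 ≈ 0.00018649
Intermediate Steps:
o(b, D) = 5/2 (o(b, D) = -5/2 + 5 = 5/2)
L(w) = 2*w/5 (L(w) = w/(5/2) = w*(⅖) = 2*w/5)
L(-2057)/(-4412003) = ((⅖)*(-2057))/(-4412003) = -4114/5*(-1/4412003) = 4114/22060015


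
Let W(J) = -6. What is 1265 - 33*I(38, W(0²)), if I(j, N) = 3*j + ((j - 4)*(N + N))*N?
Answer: -83281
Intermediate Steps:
I(j, N) = 3*j + 2*N²*(-4 + j) (I(j, N) = 3*j + ((-4 + j)*(2*N))*N = 3*j + (2*N*(-4 + j))*N = 3*j + 2*N²*(-4 + j))
1265 - 33*I(38, W(0²)) = 1265 - 33*(-8*(-6)² + 3*38 + 2*38*(-6)²) = 1265 - 33*(-8*36 + 114 + 2*38*36) = 1265 - 33*(-288 + 114 + 2736) = 1265 - 33*2562 = 1265 - 84546 = -83281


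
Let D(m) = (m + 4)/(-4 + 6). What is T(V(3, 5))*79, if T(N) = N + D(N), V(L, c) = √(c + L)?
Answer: 158 + 237*√2 ≈ 493.17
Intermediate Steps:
D(m) = 2 + m/2 (D(m) = (4 + m)/2 = (4 + m)*(½) = 2 + m/2)
V(L, c) = √(L + c)
T(N) = 2 + 3*N/2 (T(N) = N + (2 + N/2) = 2 + 3*N/2)
T(V(3, 5))*79 = (2 + 3*√(3 + 5)/2)*79 = (2 + 3*√8/2)*79 = (2 + 3*(2*√2)/2)*79 = (2 + 3*√2)*79 = 158 + 237*√2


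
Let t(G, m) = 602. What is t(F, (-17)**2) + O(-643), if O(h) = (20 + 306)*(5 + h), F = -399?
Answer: -207386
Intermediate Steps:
O(h) = 1630 + 326*h (O(h) = 326*(5 + h) = 1630 + 326*h)
t(F, (-17)**2) + O(-643) = 602 + (1630 + 326*(-643)) = 602 + (1630 - 209618) = 602 - 207988 = -207386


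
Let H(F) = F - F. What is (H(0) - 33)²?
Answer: 1089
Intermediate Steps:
H(F) = 0
(H(0) - 33)² = (0 - 33)² = (-33)² = 1089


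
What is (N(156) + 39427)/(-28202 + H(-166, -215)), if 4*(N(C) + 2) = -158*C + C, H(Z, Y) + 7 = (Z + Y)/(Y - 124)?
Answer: -1881563/1593745 ≈ -1.1806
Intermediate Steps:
H(Z, Y) = -7 + (Y + Z)/(-124 + Y) (H(Z, Y) = -7 + (Z + Y)/(Y - 124) = -7 + (Y + Z)/(-124 + Y))
N(C) = -2 - 157*C/4 (N(C) = -2 + (-158*C + C)/4 = -2 + (-157*C)/4 = -2 - 157*C/4)
(N(156) + 39427)/(-28202 + H(-166, -215)) = ((-2 - 157/4*156) + 39427)/(-28202 + (868 - 166 - 6*(-215))/(-124 - 215)) = ((-2 - 6123) + 39427)/(-28202 + (868 - 166 + 1290)/(-339)) = (-6125 + 39427)/(-28202 - 1/339*1992) = 33302/(-28202 - 664/113) = 33302/(-3187490/113) = 33302*(-113/3187490) = -1881563/1593745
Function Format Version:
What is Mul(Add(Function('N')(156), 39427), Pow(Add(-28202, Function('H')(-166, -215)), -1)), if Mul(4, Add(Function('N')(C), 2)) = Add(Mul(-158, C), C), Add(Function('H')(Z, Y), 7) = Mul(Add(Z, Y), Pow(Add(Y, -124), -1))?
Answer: Rational(-1881563, 1593745) ≈ -1.1806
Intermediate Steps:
Function('H')(Z, Y) = Add(-7, Mul(Pow(Add(-124, Y), -1), Add(Y, Z))) (Function('H')(Z, Y) = Add(-7, Mul(Add(Z, Y), Pow(Add(Y, -124), -1))) = Add(-7, Mul(Add(Y, Z), Pow(Add(-124, Y), -1))) = Add(-7, Mul(Pow(Add(-124, Y), -1), Add(Y, Z))))
Function('N')(C) = Add(-2, Mul(Rational(-157, 4), C)) (Function('N')(C) = Add(-2, Mul(Rational(1, 4), Add(Mul(-158, C), C))) = Add(-2, Mul(Rational(1, 4), Mul(-157, C))) = Add(-2, Mul(Rational(-157, 4), C)))
Mul(Add(Function('N')(156), 39427), Pow(Add(-28202, Function('H')(-166, -215)), -1)) = Mul(Add(Add(-2, Mul(Rational(-157, 4), 156)), 39427), Pow(Add(-28202, Mul(Pow(Add(-124, -215), -1), Add(868, -166, Mul(-6, -215)))), -1)) = Mul(Add(Add(-2, -6123), 39427), Pow(Add(-28202, Mul(Pow(-339, -1), Add(868, -166, 1290))), -1)) = Mul(Add(-6125, 39427), Pow(Add(-28202, Mul(Rational(-1, 339), 1992)), -1)) = Mul(33302, Pow(Add(-28202, Rational(-664, 113)), -1)) = Mul(33302, Pow(Rational(-3187490, 113), -1)) = Mul(33302, Rational(-113, 3187490)) = Rational(-1881563, 1593745)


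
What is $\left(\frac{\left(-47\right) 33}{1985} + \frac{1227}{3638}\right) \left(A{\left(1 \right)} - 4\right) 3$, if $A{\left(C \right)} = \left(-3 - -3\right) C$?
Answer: $\frac{19241658}{3610715} \approx 5.329$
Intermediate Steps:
$A{\left(C \right)} = 0$ ($A{\left(C \right)} = \left(-3 + 3\right) C = 0 C = 0$)
$\left(\frac{\left(-47\right) 33}{1985} + \frac{1227}{3638}\right) \left(A{\left(1 \right)} - 4\right) 3 = \left(\frac{\left(-47\right) 33}{1985} + \frac{1227}{3638}\right) \left(0 - 4\right) 3 = \left(\left(-1551\right) \frac{1}{1985} + 1227 \cdot \frac{1}{3638}\right) \left(\left(-4\right) 3\right) = \left(- \frac{1551}{1985} + \frac{1227}{3638}\right) \left(-12\right) = \left(- \frac{3206943}{7221430}\right) \left(-12\right) = \frac{19241658}{3610715}$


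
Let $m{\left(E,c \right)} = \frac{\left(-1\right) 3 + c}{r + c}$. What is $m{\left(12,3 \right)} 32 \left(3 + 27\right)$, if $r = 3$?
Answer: $0$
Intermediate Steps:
$m{\left(E,c \right)} = \frac{-3 + c}{3 + c}$ ($m{\left(E,c \right)} = \frac{\left(-1\right) 3 + c}{3 + c} = \frac{-3 + c}{3 + c}$)
$m{\left(12,3 \right)} 32 \left(3 + 27\right) = \frac{-3 + 3}{3 + 3} \cdot 32 \left(3 + 27\right) = \frac{1}{6} \cdot 0 \cdot 32 \cdot 30 = \frac{1}{6} \cdot 0 \cdot 960 = 0 \cdot 960 = 0$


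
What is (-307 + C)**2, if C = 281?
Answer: 676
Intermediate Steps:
(-307 + C)**2 = (-307 + 281)**2 = (-26)**2 = 676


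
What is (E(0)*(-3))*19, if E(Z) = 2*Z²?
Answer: 0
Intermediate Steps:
(E(0)*(-3))*19 = ((2*0²)*(-3))*19 = ((2*0)*(-3))*19 = (0*(-3))*19 = 0*19 = 0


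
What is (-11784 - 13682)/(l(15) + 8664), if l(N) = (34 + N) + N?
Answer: -12733/4364 ≈ -2.9177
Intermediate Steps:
l(N) = 34 + 2*N
(-11784 - 13682)/(l(15) + 8664) = (-11784 - 13682)/((34 + 2*15) + 8664) = -25466/((34 + 30) + 8664) = -25466/(64 + 8664) = -25466/8728 = -25466*1/8728 = -12733/4364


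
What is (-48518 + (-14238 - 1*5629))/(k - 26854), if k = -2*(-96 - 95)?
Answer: 22795/8824 ≈ 2.5833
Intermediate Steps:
k = 382 (k = -2*(-191) = 382)
(-48518 + (-14238 - 1*5629))/(k - 26854) = (-48518 + (-14238 - 1*5629))/(382 - 26854) = (-48518 + (-14238 - 5629))/(-26472) = (-48518 - 19867)*(-1/26472) = -68385*(-1/26472) = 22795/8824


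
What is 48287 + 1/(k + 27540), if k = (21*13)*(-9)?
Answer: 1211182822/25083 ≈ 48287.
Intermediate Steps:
k = -2457 (k = 273*(-9) = -2457)
48287 + 1/(k + 27540) = 48287 + 1/(-2457 + 27540) = 48287 + 1/25083 = 1211182822/25083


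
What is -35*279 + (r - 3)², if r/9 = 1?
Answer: -9729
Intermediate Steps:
r = 9 (r = 9*1 = 9)
-35*279 + (r - 3)² = -35*279 + (9 - 3)² = -9765 + 6² = -9765 + 36 = -9729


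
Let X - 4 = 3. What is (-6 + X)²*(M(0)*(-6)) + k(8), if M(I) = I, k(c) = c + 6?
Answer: 14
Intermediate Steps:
k(c) = 6 + c
X = 7 (X = 4 + 3 = 7)
(-6 + X)²*(M(0)*(-6)) + k(8) = (-6 + 7)²*(0*(-6)) + (6 + 8) = 1²*0 + 14 = 1*0 + 14 = 0 + 14 = 14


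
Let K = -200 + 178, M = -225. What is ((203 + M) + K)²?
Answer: 1936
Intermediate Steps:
K = -22
((203 + M) + K)² = ((203 - 225) - 22)² = (-22 - 22)² = (-44)² = 1936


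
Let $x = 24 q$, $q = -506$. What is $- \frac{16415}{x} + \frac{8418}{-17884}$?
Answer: $\frac{47834417}{54295824} \approx 0.881$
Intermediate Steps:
$x = -12144$ ($x = 24 \left(-506\right) = -12144$)
$- \frac{16415}{x} + \frac{8418}{-17884} = - \frac{16415}{-12144} + \frac{8418}{-17884} = \left(-16415\right) \left(- \frac{1}{12144}\right) + 8418 \left(- \frac{1}{17884}\right) = \frac{16415}{12144} - \frac{4209}{8942} = \frac{47834417}{54295824}$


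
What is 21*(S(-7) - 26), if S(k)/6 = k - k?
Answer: -546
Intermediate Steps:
S(k) = 0 (S(k) = 6*(k - k) = 6*0 = 0)
21*(S(-7) - 26) = 21*(0 - 26) = 21*(-26) = -546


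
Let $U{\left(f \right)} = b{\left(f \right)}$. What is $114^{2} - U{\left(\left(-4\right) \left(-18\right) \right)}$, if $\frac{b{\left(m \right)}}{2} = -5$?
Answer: $13006$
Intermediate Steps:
$b{\left(m \right)} = -10$ ($b{\left(m \right)} = 2 \left(-5\right) = -10$)
$U{\left(f \right)} = -10$
$114^{2} - U{\left(\left(-4\right) \left(-18\right) \right)} = 114^{2} - -10 = 12996 + 10 = 13006$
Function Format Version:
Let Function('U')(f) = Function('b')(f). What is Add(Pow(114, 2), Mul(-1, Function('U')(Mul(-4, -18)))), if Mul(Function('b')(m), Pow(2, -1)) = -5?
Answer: 13006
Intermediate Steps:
Function('b')(m) = -10 (Function('b')(m) = Mul(2, -5) = -10)
Function('U')(f) = -10
Add(Pow(114, 2), Mul(-1, Function('U')(Mul(-4, -18)))) = Add(Pow(114, 2), Mul(-1, -10)) = Add(12996, 10) = 13006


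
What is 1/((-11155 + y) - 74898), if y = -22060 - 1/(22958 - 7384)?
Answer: -15574/1683751863 ≈ -9.2496e-6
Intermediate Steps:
y = -343562441/15574 (y = -22060 - 1/15574 = -343562441/15574 ≈ -22060.)
1/((-11155 + y) - 74898) = 1/((-11155 - 343562441/15574) - 74898) = 1/(-517290411/15574 - 74898) = 1/(-1683751863/15574) = -15574/1683751863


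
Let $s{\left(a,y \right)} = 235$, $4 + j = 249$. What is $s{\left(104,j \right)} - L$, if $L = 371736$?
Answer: $-371501$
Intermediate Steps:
$j = 245$ ($j = -4 + 249 = 245$)
$s{\left(104,j \right)} - L = 235 - 371736 = -371501$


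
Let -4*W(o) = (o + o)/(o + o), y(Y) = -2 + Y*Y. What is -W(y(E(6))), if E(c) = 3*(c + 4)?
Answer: ¼ ≈ 0.25000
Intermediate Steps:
E(c) = 12 + 3*c (E(c) = 3*(4 + c) = 12 + 3*c)
y(Y) = -2 + Y²
W(o) = -¼ (W(o) = -(o + o)/(4*(o + o)) = -2*o/(4*(2*o)) = -2*o*1/(2*o)/4 = -¼*1 = -¼)
-W(y(E(6))) = -1*(-¼) = ¼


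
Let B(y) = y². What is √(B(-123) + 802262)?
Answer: √817391 ≈ 904.10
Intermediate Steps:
√(B(-123) + 802262) = √((-123)² + 802262) = √(15129 + 802262) = √817391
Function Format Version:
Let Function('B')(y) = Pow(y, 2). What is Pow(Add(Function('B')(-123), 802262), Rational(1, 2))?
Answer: Pow(817391, Rational(1, 2)) ≈ 904.10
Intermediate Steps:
Pow(Add(Function('B')(-123), 802262), Rational(1, 2)) = Pow(Add(Pow(-123, 2), 802262), Rational(1, 2)) = Pow(Add(15129, 802262), Rational(1, 2)) = Pow(817391, Rational(1, 2))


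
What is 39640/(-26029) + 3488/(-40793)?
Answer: -1707823672/1061800997 ≈ -1.6084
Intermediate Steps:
39640/(-26029) + 3488/(-40793) = 39640*(-1/26029) + 3488*(-1/40793) = -39640/26029 - 3488/40793 = -1707823672/1061800997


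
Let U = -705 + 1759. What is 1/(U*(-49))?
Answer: -1/51646 ≈ -1.9363e-5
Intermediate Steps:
U = 1054
1/(U*(-49)) = 1/(1054*(-49)) = 1/(-51646) = -1/51646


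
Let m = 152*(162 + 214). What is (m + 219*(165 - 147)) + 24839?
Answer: 85933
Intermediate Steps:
m = 57152 (m = 152*376 = 57152)
(m + 219*(165 - 147)) + 24839 = (57152 + 219*(165 - 147)) + 24839 = (57152 + 219*18) + 24839 = (57152 + 3942) + 24839 = 61094 + 24839 = 85933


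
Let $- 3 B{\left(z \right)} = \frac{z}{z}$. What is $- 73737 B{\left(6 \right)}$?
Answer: $24579$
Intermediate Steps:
$B{\left(z \right)} = - \frac{1}{3}$ ($B{\left(z \right)} = - \frac{z \frac{1}{z}}{3} = \left(- \frac{1}{3}\right) 1 = - \frac{1}{3}$)
$- 73737 B{\left(6 \right)} = \left(-73737\right) \left(- \frac{1}{3}\right) = 24579$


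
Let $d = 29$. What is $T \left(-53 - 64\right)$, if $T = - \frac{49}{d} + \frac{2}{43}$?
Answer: $\frac{239733}{1247} \approx 192.25$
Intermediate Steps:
$T = - \frac{2049}{1247}$ ($T = - \frac{49}{29} + \frac{2}{43} = - \frac{2049}{1247} \approx -1.6431$)
$T \left(-53 - 64\right) = - \frac{2049 \left(-53 - 64\right)}{1247} = \left(- \frac{2049}{1247}\right) \left(-117\right) = \frac{239733}{1247}$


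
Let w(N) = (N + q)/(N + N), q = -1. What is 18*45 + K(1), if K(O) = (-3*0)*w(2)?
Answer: 810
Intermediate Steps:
w(N) = (-1 + N)/(2*N) (w(N) = (N - 1)/(N + N) = (-1 + N)/((2*N)) = (-1 + N)*(1/(2*N)) = (-1 + N)/(2*N))
K(O) = 0 (K(O) = (-3*0)*((½)*(-1 + 2)/2) = 0*((½)*(½)*1) = 0*(¼) = 0)
18*45 + K(1) = 18*45 + 0 = 810 + 0 = 810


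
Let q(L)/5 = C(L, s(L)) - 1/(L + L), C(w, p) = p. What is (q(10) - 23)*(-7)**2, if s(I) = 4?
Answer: -637/4 ≈ -159.25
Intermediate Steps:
q(L) = 20 - 5/(2*L) (q(L) = 5*(4 - 1/(L + L)) = 5*(4 - 1/(2*L)) = 20 - 5/(2*L))
(q(10) - 23)*(-7)**2 = ((20 - 5/2/10) - 23)*(-7)**2 = ((20 - 5/2*1/10) - 23)*49 = ((20 - 1/4) - 23)*49 = (79/4 - 23)*49 = -13/4*49 = -637/4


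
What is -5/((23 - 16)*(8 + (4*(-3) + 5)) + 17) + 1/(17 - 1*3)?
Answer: -23/168 ≈ -0.13690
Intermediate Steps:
-5/((23 - 16)*(8 + (4*(-3) + 5)) + 17) + 1/(17 - 1*3) = -5/(7*(8 + (-12 + 5)) + 17) + 1/(17 - 3) = -5/(7*(8 - 7) + 17) + 1/14 = -5/(7*1 + 17) + 1/14 = -5/(7 + 17) + 1/14 = -5/24 + 1/14 = -23/168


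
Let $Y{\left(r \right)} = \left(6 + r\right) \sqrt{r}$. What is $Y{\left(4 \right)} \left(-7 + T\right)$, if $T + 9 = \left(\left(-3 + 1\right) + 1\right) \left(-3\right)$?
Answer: $-260$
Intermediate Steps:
$T = -6$ ($T = -9 + \left(\left(-3 + 1\right) + 1\right) \left(-3\right) = -9 + \left(-2 + 1\right) \left(-3\right) = -9 - -3 = -9 + 3 = -6$)
$Y{\left(r \right)} = \sqrt{r} \left(6 + r\right)$
$Y{\left(4 \right)} \left(-7 + T\right) = \sqrt{4} \left(6 + 4\right) \left(-7 - 6\right) = 2 \cdot 10 \left(-13\right) = 20 \left(-13\right) = -260$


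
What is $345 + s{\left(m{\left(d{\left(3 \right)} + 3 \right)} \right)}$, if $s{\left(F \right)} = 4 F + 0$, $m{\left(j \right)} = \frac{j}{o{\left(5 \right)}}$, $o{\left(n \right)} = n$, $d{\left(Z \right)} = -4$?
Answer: $\frac{1721}{5} \approx 344.2$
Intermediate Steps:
$m{\left(j \right)} = \frac{j}{5}$
$s{\left(F \right)} = 4 F$
$345 + s{\left(m{\left(d{\left(3 \right)} + 3 \right)} \right)} = 345 + 4 \frac{-4 + 3}{5} = 345 + 4 \cdot \frac{1}{5} \left(-1\right) = 345 + 4 \left(- \frac{1}{5}\right) = 345 - \frac{4}{5} = \frac{1721}{5}$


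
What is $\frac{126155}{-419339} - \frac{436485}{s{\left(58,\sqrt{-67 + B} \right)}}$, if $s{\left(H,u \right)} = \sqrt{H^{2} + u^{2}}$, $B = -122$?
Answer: $- \frac{126155}{419339} - \frac{87297 \sqrt{127}}{127} \approx -7746.7$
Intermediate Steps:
$\frac{126155}{-419339} - \frac{436485}{s{\left(58,\sqrt{-67 + B} \right)}} = \frac{126155}{-419339} - \frac{436485}{\sqrt{58^{2} + \left(\sqrt{-67 - 122}\right)^{2}}} = 126155 \left(- \frac{1}{419339}\right) - \frac{436485}{\sqrt{3364 + \left(\sqrt{-189}\right)^{2}}} = - \frac{126155}{419339} - \frac{436485}{\sqrt{3364 + \left(3 i \sqrt{21}\right)^{2}}} = - \frac{126155}{419339} - \frac{436485}{\sqrt{3364 - 189}} = - \frac{126155}{419339} - \frac{436485}{\sqrt{3175}} = - \frac{126155}{419339} - \frac{436485}{5 \sqrt{127}} = - \frac{126155}{419339} - 436485 \frac{\sqrt{127}}{635} = - \frac{126155}{419339} - \frac{87297 \sqrt{127}}{127}$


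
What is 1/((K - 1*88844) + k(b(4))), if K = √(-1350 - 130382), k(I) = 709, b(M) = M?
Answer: -88135/7767909957 - 2*I*√32933/7767909957 ≈ -1.1346e-5 - 4.6724e-8*I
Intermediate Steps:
K = 2*I*√32933 (K = √(-131732) = 2*I*√32933 ≈ 362.95*I)
1/((K - 1*88844) + k(b(4))) = 1/((2*I*√32933 - 1*88844) + 709) = 1/((2*I*√32933 - 88844) + 709) = 1/((-88844 + 2*I*√32933) + 709) = 1/(-88135 + 2*I*√32933)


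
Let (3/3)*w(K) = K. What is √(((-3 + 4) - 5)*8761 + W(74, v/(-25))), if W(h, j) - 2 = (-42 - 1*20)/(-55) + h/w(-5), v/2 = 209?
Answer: I*√106043410/55 ≈ 187.23*I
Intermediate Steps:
v = 418 (v = 2*209 = 418)
w(K) = K
W(h, j) = 172/55 - h/5 (W(h, j) = 2 + ((-42 - 1*20)/(-55) + h/(-5)) = 2 + ((-42 - 20)*(-1/55) + h*(-⅕)) = 2 + (-62*(-1/55) - h/5) = 2 + (62/55 - h/5) = 172/55 - h/5)
√(((-3 + 4) - 5)*8761 + W(74, v/(-25))) = √(((-3 + 4) - 5)*8761 + (172/55 - ⅕*74)) = √((1 - 5)*8761 + (172/55 - 74/5)) = √(-4*8761 - 642/55) = √(-35044 - 642/55) = √(-1928062/55) = I*√106043410/55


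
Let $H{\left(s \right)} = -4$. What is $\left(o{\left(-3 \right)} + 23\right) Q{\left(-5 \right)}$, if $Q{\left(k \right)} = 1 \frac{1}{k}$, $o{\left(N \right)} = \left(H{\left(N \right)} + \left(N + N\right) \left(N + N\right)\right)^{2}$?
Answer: $- \frac{1047}{5} \approx -209.4$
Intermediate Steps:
$o{\left(N \right)} = \left(-4 + 4 N^{2}\right)^{2}$ ($o{\left(N \right)} = \left(-4 + \left(N + N\right) \left(N + N\right)\right)^{2} = \left(-4 + 2 N 2 N\right)^{2} = \left(-4 + 4 N^{2}\right)^{2}$)
$Q{\left(k \right)} = \frac{1}{k}$
$\left(o{\left(-3 \right)} + 23\right) Q{\left(-5 \right)} = \frac{16 \left(-1 + \left(-3\right)^{2}\right)^{2} + 23}{-5} = \left(16 \left(-1 + 9\right)^{2} + 23\right) \left(- \frac{1}{5}\right) = \left(16 \cdot 8^{2} + 23\right) \left(- \frac{1}{5}\right) = \left(16 \cdot 64 + 23\right) \left(- \frac{1}{5}\right) = \left(1024 + 23\right) \left(- \frac{1}{5}\right) = 1047 \left(- \frac{1}{5}\right) = - \frac{1047}{5}$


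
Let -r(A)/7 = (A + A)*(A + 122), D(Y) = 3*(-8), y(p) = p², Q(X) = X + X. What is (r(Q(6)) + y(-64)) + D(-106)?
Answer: -18440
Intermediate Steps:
Q(X) = 2*X
D(Y) = -24
r(A) = -14*A*(122 + A) (r(A) = -7*(A + A)*(A + 122) = -7*2*A*(122 + A) = -14*A*(122 + A))
(r(Q(6)) + y(-64)) + D(-106) = (-14*2*6*(122 + 2*6) + (-64)²) - 24 = (-14*12*(122 + 12) + 4096) - 24 = (-14*12*134 + 4096) - 24 = (-22512 + 4096) - 24 = -18416 - 24 = -18440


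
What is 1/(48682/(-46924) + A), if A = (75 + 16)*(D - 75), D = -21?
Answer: -23462/204988373 ≈ -0.00011446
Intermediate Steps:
A = -8736 (A = (75 + 16)*(-21 - 75) = 91*(-96) = -8736)
1/(48682/(-46924) + A) = 1/(48682/(-46924) - 8736) = 1/(48682*(-1/46924) - 8736) = 1/(-24341/23462 - 8736) = 1/(-204988373/23462) = -23462/204988373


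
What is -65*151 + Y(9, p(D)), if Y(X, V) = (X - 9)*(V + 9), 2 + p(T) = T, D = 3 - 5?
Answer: -9815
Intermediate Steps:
D = -2
p(T) = -2 + T
Y(X, V) = (-9 + X)*(9 + V)
-65*151 + Y(9, p(D)) = -65*151 + (-81 - 9*(-2 - 2) + 9*9 + (-2 - 2)*9) = -9815 + (-81 - 9*(-4) + 81 - 4*9) = -9815 + (-81 + 36 + 81 - 36) = -9815 + 0 = -9815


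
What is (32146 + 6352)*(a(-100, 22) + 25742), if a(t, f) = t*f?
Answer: 906319916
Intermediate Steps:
a(t, f) = f*t
(32146 + 6352)*(a(-100, 22) + 25742) = (32146 + 6352)*(22*(-100) + 25742) = 38498*(-2200 + 25742) = 38498*23542 = 906319916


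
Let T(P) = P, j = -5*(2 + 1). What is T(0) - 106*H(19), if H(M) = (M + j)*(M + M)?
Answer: -16112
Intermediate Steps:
j = -15 (j = -5*3 = -15)
H(M) = 2*M*(-15 + M) (H(M) = (M - 15)*(M + M) = (-15 + M)*(2*M) = 2*M*(-15 + M))
T(0) - 106*H(19) = 0 - 212*19*(-15 + 19) = 0 - 212*19*4 = 0 - 106*152 = 0 - 16112 = -16112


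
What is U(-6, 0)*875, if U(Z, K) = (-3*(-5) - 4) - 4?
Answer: 6125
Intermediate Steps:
U(Z, K) = 7 (U(Z, K) = (15 - 4) - 4 = 11 - 4 = 7)
U(-6, 0)*875 = 7*875 = 6125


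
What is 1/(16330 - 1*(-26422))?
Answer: 1/42752 ≈ 2.3391e-5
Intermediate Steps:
1/(16330 - 1*(-26422)) = 1/(16330 + 26422) = 1/42752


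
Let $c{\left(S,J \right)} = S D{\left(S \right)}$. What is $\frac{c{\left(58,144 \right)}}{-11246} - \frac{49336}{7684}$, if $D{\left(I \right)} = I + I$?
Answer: $- \frac{75816326}{10801783} \approx -7.0189$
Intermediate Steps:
$D{\left(I \right)} = 2 I$
$c{\left(S,J \right)} = 2 S^{2}$ ($c{\left(S,J \right)} = S 2 S = 2 S^{2}$)
$\frac{c{\left(58,144 \right)}}{-11246} - \frac{49336}{7684} = \frac{2 \cdot 58^{2}}{-11246} - \frac{49336}{7684} = 2 \cdot 3364 \left(- \frac{1}{11246}\right) - \frac{12334}{1921} = 6728 \left(- \frac{1}{11246}\right) - \frac{12334}{1921} = - \frac{3364}{5623} - \frac{12334}{1921} = - \frac{75816326}{10801783}$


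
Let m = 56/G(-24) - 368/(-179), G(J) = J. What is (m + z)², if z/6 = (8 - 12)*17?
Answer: 48068370025/288369 ≈ 1.6669e+5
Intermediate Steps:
z = -408 (z = 6*((8 - 12)*17) = 6*(-4*17) = 6*(-68) = -408)
m = -149/537 (m = 56/(-24) - 368/(-179) = 56*(-1/24) - 368*(-1/179) = -7/3 + 368/179 = -149/537 ≈ -0.27747)
(m + z)² = (-149/537 - 408)² = (-219245/537)² = 48068370025/288369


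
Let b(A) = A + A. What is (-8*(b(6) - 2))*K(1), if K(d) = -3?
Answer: 240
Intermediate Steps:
b(A) = 2*A
(-8*(b(6) - 2))*K(1) = -8*(2*6 - 2)*(-3) = -8*(12 - 2)*(-3) = -8*10*(-3) = -80*(-3) = 240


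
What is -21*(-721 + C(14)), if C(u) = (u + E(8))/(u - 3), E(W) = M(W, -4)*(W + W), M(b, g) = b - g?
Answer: 162225/11 ≈ 14748.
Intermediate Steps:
E(W) = 2*W*(4 + W) (E(W) = (W - 1*(-4))*(W + W) = (W + 4)*(2*W) = (4 + W)*(2*W) = 2*W*(4 + W))
C(u) = (192 + u)/(-3 + u) (C(u) = (u + 2*8*(4 + 8))/(u - 3) = (u + 2*8*12)/(-3 + u) = (u + 192)/(-3 + u) = (192 + u)/(-3 + u))
-21*(-721 + C(14)) = -21*(-721 + (192 + 14)/(-3 + 14)) = -21*(-721 + 206/11) = -21*(-7725/11) = 162225/11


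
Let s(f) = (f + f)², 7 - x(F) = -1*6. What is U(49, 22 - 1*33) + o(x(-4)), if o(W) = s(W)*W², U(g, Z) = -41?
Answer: 114203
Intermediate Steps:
x(F) = 13 (x(F) = 7 - (-1)*6 = 7 - 1*(-6) = 7 + 6 = 13)
s(f) = 4*f² (s(f) = (2*f)² = 4*f²)
o(W) = 4*W⁴ (o(W) = (4*W²)*W² = 4*W⁴)
U(49, 22 - 1*33) + o(x(-4)) = -41 + 4*13⁴ = -41 + 4*28561 = -41 + 114244 = 114203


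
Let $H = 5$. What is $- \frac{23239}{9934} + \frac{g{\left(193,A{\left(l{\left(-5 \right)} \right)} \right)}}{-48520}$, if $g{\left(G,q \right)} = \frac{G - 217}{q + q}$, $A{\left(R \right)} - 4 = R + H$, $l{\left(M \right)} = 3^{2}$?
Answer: $- \frac{845662243}{361498260} \approx -2.3393$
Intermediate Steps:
$l{\left(M \right)} = 9$
$A{\left(R \right)} = 9 + R$ ($A{\left(R \right)} = 4 + \left(R + 5\right) = 4 + \left(5 + R\right) = 9 + R$)
$g{\left(G,q \right)} = \frac{-217 + G}{2 q}$
$- \frac{23239}{9934} + \frac{g{\left(193,A{\left(l{\left(-5 \right)} \right)} \right)}}{-48520} = - \frac{23239}{9934} + \frac{\frac{1}{2} \frac{1}{9 + 9} \left(-217 + 193\right)}{-48520} = \left(-23239\right) \frac{1}{9934} + \frac{1}{2} \cdot \frac{1}{18} \left(-24\right) \left(- \frac{1}{48520}\right) = - \frac{23239}{9934} + \frac{1}{2} \cdot \frac{1}{18} \left(-24\right) \left(- \frac{1}{48520}\right) = - \frac{23239}{9934} - - \frac{1}{72780} = - \frac{23239}{9934} + \frac{1}{72780} = - \frac{845662243}{361498260}$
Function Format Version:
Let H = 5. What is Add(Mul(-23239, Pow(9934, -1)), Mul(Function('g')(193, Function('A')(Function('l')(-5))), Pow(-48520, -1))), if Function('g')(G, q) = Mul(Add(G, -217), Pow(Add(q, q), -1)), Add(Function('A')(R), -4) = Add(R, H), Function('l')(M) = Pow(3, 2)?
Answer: Rational(-845662243, 361498260) ≈ -2.3393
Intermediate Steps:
Function('l')(M) = 9
Function('A')(R) = Add(9, R) (Function('A')(R) = Add(4, Add(R, 5)) = Add(4, Add(5, R)) = Add(9, R))
Function('g')(G, q) = Mul(Rational(1, 2), Pow(q, -1), Add(-217, G)) (Function('g')(G, q) = Mul(Add(-217, G), Pow(Mul(2, q), -1)) = Mul(Add(-217, G), Mul(Rational(1, 2), Pow(q, -1))) = Mul(Rational(1, 2), Pow(q, -1), Add(-217, G)))
Add(Mul(-23239, Pow(9934, -1)), Mul(Function('g')(193, Function('A')(Function('l')(-5))), Pow(-48520, -1))) = Add(Mul(-23239, Pow(9934, -1)), Mul(Mul(Rational(1, 2), Pow(Add(9, 9), -1), Add(-217, 193)), Pow(-48520, -1))) = Add(Mul(-23239, Rational(1, 9934)), Mul(Mul(Rational(1, 2), Pow(18, -1), -24), Rational(-1, 48520))) = Add(Rational(-23239, 9934), Mul(Mul(Rational(1, 2), Rational(1, 18), -24), Rational(-1, 48520))) = Add(Rational(-23239, 9934), Mul(Rational(-2, 3), Rational(-1, 48520))) = Add(Rational(-23239, 9934), Rational(1, 72780)) = Rational(-845662243, 361498260)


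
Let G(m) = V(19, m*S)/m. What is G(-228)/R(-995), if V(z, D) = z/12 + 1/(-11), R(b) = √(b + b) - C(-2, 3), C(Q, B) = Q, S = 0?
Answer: -197/30005712 + 197*I*√1990/60011424 ≈ -6.5654e-6 + 0.00014644*I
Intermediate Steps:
R(b) = 2 + √2*√b (R(b) = √(b + b) - 1*(-2) = √(2*b) + 2 = √2*√b + 2 = 2 + √2*√b)
V(z, D) = -1/11 + z/12 (V(z, D) = z*(1/12) - 1/11 = z/12 - 1/11 = -1/11 + z/12)
G(m) = 197/(132*m) (G(m) = (-1/11 + (1/12)*19)/m = (-1/11 + 19/12)/m = 197/(132*m))
G(-228)/R(-995) = ((197/132)/(-228))/(2 + √2*√(-995)) = ((197/132)*(-1/228))/(2 + √2*(I*√995)) = -197/(30096*(2 + I*√1990))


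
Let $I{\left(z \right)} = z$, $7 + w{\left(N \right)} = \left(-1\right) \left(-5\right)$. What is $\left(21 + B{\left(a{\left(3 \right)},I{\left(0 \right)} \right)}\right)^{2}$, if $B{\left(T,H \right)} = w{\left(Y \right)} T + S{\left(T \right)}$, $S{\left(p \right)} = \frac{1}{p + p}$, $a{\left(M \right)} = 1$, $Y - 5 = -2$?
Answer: $\frac{1521}{4} \approx 380.25$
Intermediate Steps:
$Y = 3$ ($Y = 5 - 2 = 3$)
$S{\left(p \right)} = \frac{1}{2 p}$
$w{\left(N \right)} = -2$ ($w{\left(N \right)} = -7 - -5 = -7 + 5 = -2$)
$B{\left(T,H \right)} = \frac{1}{2 T} - 2 T$ ($B{\left(T,H \right)} = - 2 T + \frac{1}{2 T} = \frac{1}{2 T} - 2 T$)
$\left(21 + B{\left(a{\left(3 \right)},I{\left(0 \right)} \right)}\right)^{2} = \left(21 + \left(\frac{1}{2 \cdot 1} - 2\right)\right)^{2} = \left(21 + \left(\frac{1}{2} \cdot 1 - 2\right)\right)^{2} = \left(21 + \left(\frac{1}{2} - 2\right)\right)^{2} = \left(21 - \frac{3}{2}\right)^{2} = \left(\frac{39}{2}\right)^{2} = \frac{1521}{4}$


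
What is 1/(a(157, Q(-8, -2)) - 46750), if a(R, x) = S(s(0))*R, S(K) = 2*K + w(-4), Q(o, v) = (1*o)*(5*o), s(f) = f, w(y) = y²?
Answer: -1/44238 ≈ -2.2605e-5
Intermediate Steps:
Q(o, v) = 5*o² (Q(o, v) = o*(5*o) = 5*o²)
S(K) = 16 + 2*K (S(K) = 2*K + (-4)² = 2*K + 16 = 16 + 2*K)
a(R, x) = 16*R (a(R, x) = (16 + 2*0)*R = (16 + 0)*R = 16*R)
1/(a(157, Q(-8, -2)) - 46750) = 1/(16*157 - 46750) = 1/(2512 - 46750) = 1/(-44238) = -1/44238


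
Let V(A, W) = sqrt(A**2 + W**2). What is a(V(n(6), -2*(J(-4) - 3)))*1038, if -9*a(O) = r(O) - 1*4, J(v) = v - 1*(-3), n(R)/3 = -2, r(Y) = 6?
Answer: -692/3 ≈ -230.67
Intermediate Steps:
n(R) = -6 (n(R) = 3*(-2) = -6)
J(v) = 3 + v (J(v) = v + 3 = 3 + v)
a(O) = -2/9 (a(O) = -(6 - 1*4)/9 = -(6 - 4)/9 = -1/9*2 = -2/9)
a(V(n(6), -2*(J(-4) - 3)))*1038 = -2/9*1038 = -692/3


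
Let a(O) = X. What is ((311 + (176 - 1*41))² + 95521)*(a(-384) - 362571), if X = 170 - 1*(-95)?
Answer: -106676291722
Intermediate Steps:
X = 265 (X = 170 + 95 = 265)
a(O) = 265
((311 + (176 - 1*41))² + 95521)*(a(-384) - 362571) = ((311 + (176 - 1*41))² + 95521)*(265 - 362571) = ((311 + (176 - 41))² + 95521)*(-362306) = ((311 + 135)² + 95521)*(-362306) = (446² + 95521)*(-362306) = (198916 + 95521)*(-362306) = 294437*(-362306) = -106676291722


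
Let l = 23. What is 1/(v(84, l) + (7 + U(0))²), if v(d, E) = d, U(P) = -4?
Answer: 1/93 ≈ 0.010753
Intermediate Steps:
1/(v(84, l) + (7 + U(0))²) = 1/(84 + (7 - 4)²) = 1/(84 + 3²) = 1/(84 + 9) = 1/93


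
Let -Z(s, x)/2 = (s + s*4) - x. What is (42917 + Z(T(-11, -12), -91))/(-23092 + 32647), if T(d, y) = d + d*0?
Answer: 8569/1911 ≈ 4.4840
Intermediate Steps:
T(d, y) = d (T(d, y) = d + 0 = d)
Z(s, x) = -10*s + 2*x (Z(s, x) = -2*((s + s*4) - x) = -2*((s + 4*s) - x) = -2*(5*s - x) = -2*(-x + 5*s) = -10*s + 2*x)
(42917 + Z(T(-11, -12), -91))/(-23092 + 32647) = (42917 + (-10*(-11) + 2*(-91)))/(-23092 + 32647) = (42917 + (110 - 182))/9555 = (42917 - 72)*(1/9555) = 42845*(1/9555) = 8569/1911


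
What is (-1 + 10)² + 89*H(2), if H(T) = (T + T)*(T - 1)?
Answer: 437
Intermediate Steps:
H(T) = 2*T*(-1 + T) (H(T) = (2*T)*(-1 + T) = 2*T*(-1 + T))
(-1 + 10)² + 89*H(2) = (-1 + 10)² + 89*(2*2*(-1 + 2)) = 9² + 89*(2*2*1) = 81 + 89*4 = 81 + 356 = 437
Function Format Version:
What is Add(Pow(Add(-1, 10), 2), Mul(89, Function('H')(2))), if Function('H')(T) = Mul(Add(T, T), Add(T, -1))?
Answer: 437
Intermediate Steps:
Function('H')(T) = Mul(2, T, Add(-1, T)) (Function('H')(T) = Mul(Mul(2, T), Add(-1, T)) = Mul(2, T, Add(-1, T)))
Add(Pow(Add(-1, 10), 2), Mul(89, Function('H')(2))) = Add(Pow(Add(-1, 10), 2), Mul(89, Mul(2, 2, Add(-1, 2)))) = Add(Pow(9, 2), Mul(89, Mul(2, 2, 1))) = Add(81, Mul(89, 4)) = Add(81, 356) = 437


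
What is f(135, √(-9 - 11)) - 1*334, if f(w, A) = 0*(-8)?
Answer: -334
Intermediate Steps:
f(w, A) = 0
f(135, √(-9 - 11)) - 1*334 = 0 - 1*334 = 0 - 334 = -334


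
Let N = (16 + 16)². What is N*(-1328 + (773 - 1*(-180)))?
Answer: -384000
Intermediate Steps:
N = 1024 (N = 32² = 1024)
N*(-1328 + (773 - 1*(-180))) = 1024*(-1328 + (773 - 1*(-180))) = 1024*(-1328 + (773 + 180)) = 1024*(-1328 + 953) = 1024*(-375) = -384000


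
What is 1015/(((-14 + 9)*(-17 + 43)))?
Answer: -203/26 ≈ -7.8077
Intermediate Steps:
1015/(((-14 + 9)*(-17 + 43))) = 1015/((-5*26)) = 1015/(-130) = 1015*(-1/130) = -203/26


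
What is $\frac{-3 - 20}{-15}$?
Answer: $\frac{23}{15} \approx 1.5333$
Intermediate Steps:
$\frac{-3 - 20}{-15} = \left(-3 - 20\right) \left(- \frac{1}{15}\right) = \left(-23\right) \left(- \frac{1}{15}\right) = \frac{23}{15}$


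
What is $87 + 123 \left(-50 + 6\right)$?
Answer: $-5325$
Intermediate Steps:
$87 + 123 \left(-50 + 6\right) = 87 + 123 \left(-44\right) = 87 - 5412 = -5325$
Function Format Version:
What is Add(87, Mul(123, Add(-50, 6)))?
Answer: -5325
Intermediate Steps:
Add(87, Mul(123, Add(-50, 6))) = Add(87, Mul(123, -44)) = Add(87, -5412) = -5325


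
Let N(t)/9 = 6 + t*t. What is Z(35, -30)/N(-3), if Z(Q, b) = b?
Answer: -2/9 ≈ -0.22222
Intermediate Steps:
N(t) = 54 + 9*t² (N(t) = 9*(6 + t*t) = 9*(6 + t²) = 54 + 9*t²)
Z(35, -30)/N(-3) = -30/(54 + 9*(-3)²) = -30/(54 + 9*9) = -30/(54 + 81) = -30/135 = -30*1/135 = -2/9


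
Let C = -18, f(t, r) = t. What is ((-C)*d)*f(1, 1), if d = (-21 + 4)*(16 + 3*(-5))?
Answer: -306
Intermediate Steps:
d = -17 (d = -17*(16 - 15) = -17*1 = -17)
((-C)*d)*f(1, 1) = (-1*(-18)*(-17))*1 = (18*(-17))*1 = -306*1 = -306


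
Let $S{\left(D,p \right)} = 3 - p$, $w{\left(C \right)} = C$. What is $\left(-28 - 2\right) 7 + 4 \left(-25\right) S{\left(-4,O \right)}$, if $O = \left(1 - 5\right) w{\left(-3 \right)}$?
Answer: $690$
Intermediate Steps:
$O = 12$ ($O = \left(1 - 5\right) \left(-3\right) = \left(-4\right) \left(-3\right) = 12$)
$\left(-28 - 2\right) 7 + 4 \left(-25\right) S{\left(-4,O \right)} = \left(-28 - 2\right) 7 + 4 \left(-25\right) \left(3 - 12\right) = \left(-30\right) 7 - 100 \left(3 - 12\right) = -210 - -900 = -210 + 900 = 690$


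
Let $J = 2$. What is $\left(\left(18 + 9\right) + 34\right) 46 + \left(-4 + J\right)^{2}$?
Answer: $2810$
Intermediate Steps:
$\left(\left(18 + 9\right) + 34\right) 46 + \left(-4 + J\right)^{2} = \left(\left(18 + 9\right) + 34\right) 46 + \left(-4 + 2\right)^{2} = \left(27 + 34\right) 46 + \left(-2\right)^{2} = 61 \cdot 46 + 4 = 2806 + 4 = 2810$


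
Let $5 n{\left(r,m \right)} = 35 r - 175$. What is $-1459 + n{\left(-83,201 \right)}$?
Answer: $-2075$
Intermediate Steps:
$n{\left(r,m \right)} = -35 + 7 r$ ($n{\left(r,m \right)} = \frac{35 r - 175}{5} = \frac{-175 + 35 r}{5} = -35 + 7 r$)
$-1459 + n{\left(-83,201 \right)} = -1459 + \left(-35 + 7 \left(-83\right)\right) = -1459 - 616 = -2075$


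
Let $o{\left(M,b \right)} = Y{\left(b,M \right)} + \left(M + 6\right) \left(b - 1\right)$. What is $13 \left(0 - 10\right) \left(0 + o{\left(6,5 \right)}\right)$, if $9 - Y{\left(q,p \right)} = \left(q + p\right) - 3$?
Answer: $-6370$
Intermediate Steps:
$Y{\left(q,p \right)} = 12 - p - q$ ($Y{\left(q,p \right)} = 9 - \left(\left(q + p\right) - 3\right) = 9 - \left(\left(p + q\right) - 3\right) = 9 - \left(-3 + p + q\right) = 12 - p - q$)
$o{\left(M,b \right)} = 12 - M - b + \left(-1 + b\right) \left(6 + M\right)$ ($o{\left(M,b \right)} = \left(12 - M - b\right) + \left(M + 6\right) \left(b - 1\right) = \left(12 - M - b\right) + \left(6 + M\right) \left(-1 + b\right) = \left(12 - M - b\right) + \left(-1 + b\right) \left(6 + M\right) = 12 - M - b + \left(-1 + b\right) \left(6 + M\right)$)
$13 \left(0 - 10\right) \left(0 + o{\left(6,5 \right)}\right) = 13 \left(0 - 10\right) \left(0 + \left(6 - 12 + 5 \cdot 5 + 6 \cdot 5\right)\right) = 13 \left(-10\right) \left(0 + \left(6 - 12 + 25 + 30\right)\right) = - 130 \left(0 + 49\right) = \left(-130\right) 49 = -6370$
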